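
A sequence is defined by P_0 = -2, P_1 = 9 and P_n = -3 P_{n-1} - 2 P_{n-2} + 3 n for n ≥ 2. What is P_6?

P_2 = -3·9 - 2·(-2) + 6 = -17
P_3 = -3·(-17) - 2·9 + 9 = 42
P_4 = -3·42 - 2·(-17) + 12 = -80
P_5 = -3·(-80) - 2·42 + 15 = 171
P_6 = -3·171 - 2·(-80) + 18 = -335

-335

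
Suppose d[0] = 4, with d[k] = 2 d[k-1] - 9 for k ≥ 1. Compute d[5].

d[1] = 2·4 - 9 = -1
d[2] = 2·(-1) - 9 = -11
d[3] = 2·(-11) - 9 = -31
d[4] = 2·(-31) - 9 = -71
d[5] = 2·(-71) - 9 = -151

-151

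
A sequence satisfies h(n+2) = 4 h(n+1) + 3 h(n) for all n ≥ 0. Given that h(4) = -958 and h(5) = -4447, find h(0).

Rearranging, h(n-2) = (h(n) - 4 h(n-1)) / 3.
h(3) = (-4447 - 4·(-958)) / 3 = -615/3 = -205
h(2) = (-958 - 4·(-205)) / 3 = -138/3 = -46
h(1) = (-205 - 4·(-46)) / 3 = -21/3 = -7
h(0) = (-46 - 4·(-7)) / 3 = -18/3 = -6

-6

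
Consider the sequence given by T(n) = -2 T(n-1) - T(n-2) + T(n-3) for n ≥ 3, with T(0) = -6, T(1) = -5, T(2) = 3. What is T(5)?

T(3) = -2·3 - (-5) + (-6) = -7
T(4) = -2·(-7) - 3 + (-5) = 6
T(5) = -2·6 - (-7) + 3 = -2

-2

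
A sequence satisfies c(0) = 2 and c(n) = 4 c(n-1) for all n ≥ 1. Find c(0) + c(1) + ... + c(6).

10922

c(1) = 4·2 = 8
c(2) = 4·8 = 32
c(3) = 4·32 = 128
c(4) = 4·128 = 512
c(5) = 4·512 = 2048
c(6) = 4·2048 = 8192
Sum = 2 + 8 + 32 + 128 + 512 + 2048 + 8192 = 10922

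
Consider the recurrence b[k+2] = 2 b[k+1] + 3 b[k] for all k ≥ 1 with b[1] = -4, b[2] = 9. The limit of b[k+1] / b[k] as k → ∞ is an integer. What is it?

The characteristic equation is r^2 - 2r - 3 = 0, which factors as (r - 3)(r + 1) = 0.
So the roots are 3 and -1. Since |3| > |-1| and the coefficient of 3^k is non-zero, the ratio tends to 3.

3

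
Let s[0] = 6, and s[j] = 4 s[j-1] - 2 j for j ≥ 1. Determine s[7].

83746

s[1] = 4(6) - 2 = 22
s[2] = 4(22) - 4 = 84
s[3] = 4(84) - 6 = 330
s[4] = 4(330) - 8 = 1312
s[5] = 4(1312) - 10 = 5238
s[6] = 4(5238) - 12 = 20940
s[7] = 4(20940) - 14 = 83746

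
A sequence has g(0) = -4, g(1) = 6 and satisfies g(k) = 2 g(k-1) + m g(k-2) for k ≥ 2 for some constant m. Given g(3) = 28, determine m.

g(2) = 12 - 4m
g(3) = 24 - 2m
So 24 - 2m = 28, giving m = -2.

-2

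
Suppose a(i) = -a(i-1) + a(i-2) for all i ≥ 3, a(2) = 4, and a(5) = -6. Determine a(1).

3

Let a(1) = y.
a(3) = -4 + y
a(4) = 8 - y
a(5) = -12 + 2y
So -12 + 2y = -6, giving y = 3.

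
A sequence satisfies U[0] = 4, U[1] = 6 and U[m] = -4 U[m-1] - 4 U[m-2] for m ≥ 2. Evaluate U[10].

-67584

U[2] = -4*6 - 4*4 = -40
U[3] = -4*(-40) - 4*6 = 136
U[4] = -4*136 - 4*(-40) = -384
U[5] = -4*(-384) - 4*136 = 992
U[6] = -4*992 - 4*(-384) = -2432
U[7] = -4*(-2432) - 4*992 = 5760
U[8] = -4*5760 - 4*(-2432) = -13312
U[9] = -4*(-13312) - 4*5760 = 30208
U[10] = -4*30208 - 4*(-13312) = -67584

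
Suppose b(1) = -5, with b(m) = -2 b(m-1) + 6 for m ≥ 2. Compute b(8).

898

b(2) = -2·(-5) + 6 = 16
b(3) = -2·16 + 6 = -26
b(4) = -2·(-26) + 6 = 58
b(5) = -2·58 + 6 = -110
b(6) = -2·(-110) + 6 = 226
b(7) = -2·226 + 6 = -446
b(8) = -2·(-446) + 6 = 898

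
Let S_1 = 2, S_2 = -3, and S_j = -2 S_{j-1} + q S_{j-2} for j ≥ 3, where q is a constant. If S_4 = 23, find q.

S_3 = 6 + 2q
S_4 = -12 - 7q
So -12 - 7q = 23, giving q = -5.

-5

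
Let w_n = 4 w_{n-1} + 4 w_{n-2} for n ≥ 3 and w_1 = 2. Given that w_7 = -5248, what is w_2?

Let w_2 = v.
w_3 = 8 + 4v
w_4 = 32 + 20v
w_5 = 160 + 96v
w_6 = 768 + 464v
w_7 = 3712 + 2240v
So 3712 + 2240v = -5248, giving v = -4.

-4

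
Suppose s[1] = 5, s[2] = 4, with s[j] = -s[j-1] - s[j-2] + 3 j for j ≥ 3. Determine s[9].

s[3] = -4 - 5 + 9 = 0
s[4] = -0 - 4 + 12 = 8
s[5] = -8 - 0 + 15 = 7
s[6] = -7 - 8 + 18 = 3
s[7] = -3 - 7 + 21 = 11
s[8] = -11 - 3 + 24 = 10
s[9] = -10 - 11 + 27 = 6

6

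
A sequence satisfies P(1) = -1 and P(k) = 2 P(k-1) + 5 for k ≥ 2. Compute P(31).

The fixed point is 5/(1 - 2) = -5, so P(k) + 5 = 2(P(k-1) + 5).
Hence P(k) = 4·2^{k-1} - 5.
P(31) = 4·2^{30} - 5 = 4·1073741824 - 5 = 4294967291.

4294967291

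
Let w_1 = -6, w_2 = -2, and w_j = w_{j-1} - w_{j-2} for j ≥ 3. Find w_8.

-2

w_3 = (-2) - (-6) = 4
w_4 = 4 - (-2) = 6
w_5 = 6 - 4 = 2
w_6 = 2 - 6 = -4
w_7 = (-4) - 2 = -6
w_8 = (-6) - (-4) = -2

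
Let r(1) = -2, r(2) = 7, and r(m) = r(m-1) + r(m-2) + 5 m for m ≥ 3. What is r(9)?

846

r(3) = 7 + (-2) + 15 = 20
r(4) = 20 + 7 + 20 = 47
r(5) = 47 + 20 + 25 = 92
r(6) = 92 + 47 + 30 = 169
r(7) = 169 + 92 + 35 = 296
r(8) = 296 + 169 + 40 = 505
r(9) = 505 + 296 + 45 = 846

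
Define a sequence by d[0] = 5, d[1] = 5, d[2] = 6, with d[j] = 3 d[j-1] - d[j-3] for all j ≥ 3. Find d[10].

18877

d[3] = 3(6) - 5 = 13
d[4] = 3(13) - 5 = 34
d[5] = 3(34) - 6 = 96
d[6] = 3(96) - 13 = 275
d[7] = 3(275) - 34 = 791
d[8] = 3(791) - 96 = 2277
d[9] = 3(2277) - 275 = 6556
d[10] = 3(6556) - 791 = 18877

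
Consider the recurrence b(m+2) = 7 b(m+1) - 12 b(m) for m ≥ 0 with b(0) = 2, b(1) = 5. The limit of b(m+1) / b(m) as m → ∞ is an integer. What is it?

The characteristic equation is r^2 - 7r + 12 = 0, which factors as (r - 4)(r - 3) = 0.
So the roots are 4 and 3. Since |4| > |3| and the coefficient of 4^m is non-zero, the ratio tends to 4.

4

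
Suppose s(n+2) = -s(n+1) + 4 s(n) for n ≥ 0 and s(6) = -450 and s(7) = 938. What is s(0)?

Rearranging, s(n-2) = (s(n) + s(n-1)) / 4.
s(5) = (938 + (-450)) / 4 = 488/4 = 122
s(4) = (-450 + 122) / 4 = -328/4 = -82
s(3) = (122 + (-82)) / 4 = 40/4 = 10
s(2) = (-82 + 10) / 4 = -72/4 = -18
s(1) = (10 + (-18)) / 4 = -8/4 = -2
s(0) = (-18 + (-2)) / 4 = -20/4 = -5

-5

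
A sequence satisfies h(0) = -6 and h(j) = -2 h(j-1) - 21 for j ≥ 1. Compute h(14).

The fixed point is -21/(1 + 2) = -7, so h(j) + 7 = -2(h(j-1) + 7).
Hence h(j) = 1·(-2)^j - 7.
h(14) = 1·(-2)^{14} - 7 = 1·16384 - 7 = 16377.

16377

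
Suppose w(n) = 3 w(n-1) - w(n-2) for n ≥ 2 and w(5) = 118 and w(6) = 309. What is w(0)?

Rearranging, w(n-2) = -(w(n) - 3 w(n-1)).
w(4) = -(309 - 3*118) = 45
w(3) = -(118 - 3*45) = 17
w(2) = -(45 - 3*17) = 6
w(1) = -(17 - 3*6) = 1
w(0) = -(6 - 3*1) = -3

-3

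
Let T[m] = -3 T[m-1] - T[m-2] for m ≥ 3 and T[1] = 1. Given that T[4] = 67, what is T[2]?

8

Let T[2] = y.
T[3] = -1 - 3y
T[4] = 3 + 8y
So 3 + 8y = 67, giving y = 8.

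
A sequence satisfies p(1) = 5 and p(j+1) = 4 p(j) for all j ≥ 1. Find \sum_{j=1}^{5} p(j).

1705

p(2) = 4·5 = 20
p(3) = 4·20 = 80
p(4) = 4·80 = 320
p(5) = 4·320 = 1280
Sum = 5 + 20 + 80 + 320 + 1280 = 1705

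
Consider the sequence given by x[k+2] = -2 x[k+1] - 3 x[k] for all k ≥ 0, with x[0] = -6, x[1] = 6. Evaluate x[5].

x[2] = -2(6) - 3(-6) = 6
x[3] = -2(6) - 3(6) = -30
x[4] = -2(-30) - 3(6) = 42
x[5] = -2(42) - 3(-30) = 6

6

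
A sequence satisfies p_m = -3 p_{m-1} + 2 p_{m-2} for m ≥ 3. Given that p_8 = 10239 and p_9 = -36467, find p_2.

3

Rearranging, p_{m-2} = (p_m + 3 p_{m-1}) / 2.
p_7 = (-36467 + 3*10239) / 2 = -5750/2 = -2875
p_6 = (10239 + 3*(-2875)) / 2 = 1614/2 = 807
p_5 = (-2875 + 3*807) / 2 = -454/2 = -227
p_4 = (807 + 3*(-227)) / 2 = 126/2 = 63
p_3 = (-227 + 3*63) / 2 = -38/2 = -19
p_2 = (63 + 3*(-19)) / 2 = 6/2 = 3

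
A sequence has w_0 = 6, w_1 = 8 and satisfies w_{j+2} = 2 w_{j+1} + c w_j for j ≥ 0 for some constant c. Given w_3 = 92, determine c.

3

w_2 = 16 + 6c
w_3 = 32 + 20c
So 32 + 20c = 92, giving c = 3.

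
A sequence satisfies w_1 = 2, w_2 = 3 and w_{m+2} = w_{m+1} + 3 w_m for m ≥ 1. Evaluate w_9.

1233

w_3 = 3 + 3(2) = 9
w_4 = 9 + 3(3) = 18
w_5 = 18 + 3(9) = 45
w_6 = 45 + 3(18) = 99
w_7 = 99 + 3(45) = 234
w_8 = 234 + 3(99) = 531
w_9 = 531 + 3(234) = 1233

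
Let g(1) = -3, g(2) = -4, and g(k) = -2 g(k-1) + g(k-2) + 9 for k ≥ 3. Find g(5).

g(3) = -2(-4) + (-3) + 9 = 14
g(4) = -2(14) + (-4) + 9 = -23
g(5) = -2(-23) + 14 + 9 = 69

69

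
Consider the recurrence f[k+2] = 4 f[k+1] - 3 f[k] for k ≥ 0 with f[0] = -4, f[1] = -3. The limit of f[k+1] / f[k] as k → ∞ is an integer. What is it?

3

The characteristic equation is r^2 - 4r + 3 = 0, which factors as (r - 3)(r - 1) = 0.
So the roots are 3 and 1. Since |3| > |1| and the coefficient of 3^k is non-zero, the ratio tends to 3.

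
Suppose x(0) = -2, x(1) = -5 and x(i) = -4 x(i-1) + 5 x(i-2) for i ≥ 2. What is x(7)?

-39065

x(2) = -4*(-5) + 5*(-2) = 10
x(3) = -4*10 + 5*(-5) = -65
x(4) = -4*(-65) + 5*10 = 310
x(5) = -4*310 + 5*(-65) = -1565
x(6) = -4*(-1565) + 5*310 = 7810
x(7) = -4*7810 + 5*(-1565) = -39065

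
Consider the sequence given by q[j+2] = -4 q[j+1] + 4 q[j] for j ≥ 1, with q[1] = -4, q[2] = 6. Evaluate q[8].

q[3] = -4·6 + 4·(-4) = -40
q[4] = -4·(-40) + 4·6 = 184
q[5] = -4·184 + 4·(-40) = -896
q[6] = -4·(-896) + 4·184 = 4320
q[7] = -4·4320 + 4·(-896) = -20864
q[8] = -4·(-20864) + 4·4320 = 100736

100736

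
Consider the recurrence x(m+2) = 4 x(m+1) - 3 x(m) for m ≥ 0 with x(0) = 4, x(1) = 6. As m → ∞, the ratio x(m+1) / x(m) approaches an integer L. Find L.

3

The characteristic equation is r^2 - 4r + 3 = 0, which factors as (r - 3)(r - 1) = 0.
So the roots are 3 and 1. Since |3| > |1| and the coefficient of 3^m is non-zero, the ratio tends to 3.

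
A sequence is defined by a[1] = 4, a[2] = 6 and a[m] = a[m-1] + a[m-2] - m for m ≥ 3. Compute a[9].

a[3] = 6 + 4 - 3 = 7
a[4] = 7 + 6 - 4 = 9
a[5] = 9 + 7 - 5 = 11
a[6] = 11 + 9 - 6 = 14
a[7] = 14 + 11 - 7 = 18
a[8] = 18 + 14 - 8 = 24
a[9] = 24 + 18 - 9 = 33

33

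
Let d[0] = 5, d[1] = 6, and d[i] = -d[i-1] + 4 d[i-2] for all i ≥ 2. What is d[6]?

190

d[2] = -6 + 4*5 = 14
d[3] = -14 + 4*6 = 10
d[4] = -10 + 4*14 = 46
d[5] = -46 + 4*10 = -6
d[6] = -(-6) + 4*46 = 190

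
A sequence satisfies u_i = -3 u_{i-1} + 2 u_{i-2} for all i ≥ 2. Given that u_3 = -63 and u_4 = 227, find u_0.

5

Rearranging, u_{i-2} = (u_i + 3 u_{i-1}) / 2.
u_2 = (227 + 3*(-63)) / 2 = 38/2 = 19
u_1 = (-63 + 3*19) / 2 = -6/2 = -3
u_0 = (19 + 3*(-3)) / 2 = 10/2 = 5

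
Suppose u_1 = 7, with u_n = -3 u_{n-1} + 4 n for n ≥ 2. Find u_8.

-11473

u_2 = -3(7) + 8 = -13
u_3 = -3(-13) + 12 = 51
u_4 = -3(51) + 16 = -137
u_5 = -3(-137) + 20 = 431
u_6 = -3(431) + 24 = -1269
u_7 = -3(-1269) + 28 = 3835
u_8 = -3(3835) + 32 = -11473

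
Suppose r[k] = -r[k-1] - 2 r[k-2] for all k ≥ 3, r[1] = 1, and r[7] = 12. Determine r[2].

Let r[2] = w.
r[3] = -2 - w
r[4] = 2 - w
r[5] = 2 + 3w
r[6] = -6 - w
r[7] = 2 - 5w
So 2 - 5w = 12, giving w = -2.

-2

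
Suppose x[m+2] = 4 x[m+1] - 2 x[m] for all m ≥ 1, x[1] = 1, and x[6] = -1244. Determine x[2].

Let x[2] = y.
x[3] = -2 + 4y
x[4] = -8 + 14y
x[5] = -28 + 48y
x[6] = -96 + 164y
So -96 + 164y = -1244, giving y = -7.

-7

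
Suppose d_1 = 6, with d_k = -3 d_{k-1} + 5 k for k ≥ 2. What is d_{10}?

-75028

d_2 = -3*6 + 10 = -8
d_3 = -3*(-8) + 15 = 39
d_4 = -3*39 + 20 = -97
d_5 = -3*(-97) + 25 = 316
d_6 = -3*316 + 30 = -918
d_7 = -3*(-918) + 35 = 2789
d_8 = -3*2789 + 40 = -8327
d_9 = -3*(-8327) + 45 = 25026
d_{10} = -3*25026 + 50 = -75028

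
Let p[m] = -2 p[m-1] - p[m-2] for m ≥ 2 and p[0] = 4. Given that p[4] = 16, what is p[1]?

-7

Let p[1] = v.
p[2] = -4 - 2v
p[3] = 8 + 3v
p[4] = -12 - 4v
So -12 - 4v = 16, giving v = -7.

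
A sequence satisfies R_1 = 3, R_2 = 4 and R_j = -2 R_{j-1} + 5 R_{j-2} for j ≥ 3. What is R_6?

R_3 = -2(4) + 5(3) = 7
R_4 = -2(7) + 5(4) = 6
R_5 = -2(6) + 5(7) = 23
R_6 = -2(23) + 5(6) = -16

-16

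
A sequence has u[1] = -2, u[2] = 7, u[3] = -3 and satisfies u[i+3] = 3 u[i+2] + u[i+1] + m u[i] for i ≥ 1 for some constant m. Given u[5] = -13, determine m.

-4

u[4] = -2 - 2m
u[5] = -9 + m
So -9 + m = -13, giving m = -4.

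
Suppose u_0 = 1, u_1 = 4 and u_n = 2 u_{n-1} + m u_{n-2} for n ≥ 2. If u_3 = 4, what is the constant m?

u_2 = 8 + m
u_3 = 16 + 6m
So 16 + 6m = 4, giving m = -2.

-2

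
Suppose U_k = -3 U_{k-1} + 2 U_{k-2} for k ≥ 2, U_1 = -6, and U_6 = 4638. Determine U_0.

6

Let U_0 = y.
U_2 = 18 + 2y
U_3 = -66 - 6y
U_4 = 234 + 22y
U_5 = -834 - 78y
U_6 = 2970 + 278y
So 2970 + 278y = 4638, giving y = 6.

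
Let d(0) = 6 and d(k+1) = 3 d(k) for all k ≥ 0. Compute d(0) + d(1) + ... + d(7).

d(1) = 3*6 = 18
d(2) = 3*18 = 54
d(3) = 3*54 = 162
d(4) = 3*162 = 486
d(5) = 3*486 = 1458
d(6) = 3*1458 = 4374
d(7) = 3*4374 = 13122
Sum = 6 + 18 + 54 + 162 + 486 + 1458 + 4374 + 13122 = 19680

19680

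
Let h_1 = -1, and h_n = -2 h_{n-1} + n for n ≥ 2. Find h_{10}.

h_2 = -2*(-1) + 2 = 4
h_3 = -2*4 + 3 = -5
h_4 = -2*(-5) + 4 = 14
h_5 = -2*14 + 5 = -23
h_6 = -2*(-23) + 6 = 52
h_7 = -2*52 + 7 = -97
h_8 = -2*(-97) + 8 = 202
h_9 = -2*202 + 9 = -395
h_{10} = -2*(-395) + 10 = 800

800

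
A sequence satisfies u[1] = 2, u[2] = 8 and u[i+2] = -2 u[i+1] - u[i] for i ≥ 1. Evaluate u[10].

u[3] = -2*8 - 2 = -18
u[4] = -2*(-18) - 8 = 28
u[5] = -2*28 - (-18) = -38
u[6] = -2*(-38) - 28 = 48
u[7] = -2*48 - (-38) = -58
u[8] = -2*(-58) - 48 = 68
u[9] = -2*68 - (-58) = -78
u[10] = -2*(-78) - 68 = 88

88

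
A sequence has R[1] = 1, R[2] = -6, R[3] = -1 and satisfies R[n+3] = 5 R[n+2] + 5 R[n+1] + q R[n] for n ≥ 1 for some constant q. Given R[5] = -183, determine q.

R[4] = -35 + q
R[5] = -180 - q
So -180 - q = -183, giving q = 3.

3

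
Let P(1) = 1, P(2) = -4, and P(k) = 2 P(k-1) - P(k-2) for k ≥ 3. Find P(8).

-34

P(3) = 2*(-4) - 1 = -9
P(4) = 2*(-9) - (-4) = -14
P(5) = 2*(-14) - (-9) = -19
P(6) = 2*(-19) - (-14) = -24
P(7) = 2*(-24) - (-19) = -29
P(8) = 2*(-29) - (-24) = -34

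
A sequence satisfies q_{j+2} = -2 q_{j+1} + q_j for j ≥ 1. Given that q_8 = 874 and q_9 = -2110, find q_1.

Rearranging, q_{j-2} = q_j + 2 q_{j-1}.
q_7 = -2110 + 2(874) = -362
q_6 = 874 + 2(-362) = 150
q_5 = -362 + 2(150) = -62
q_4 = 150 + 2(-62) = 26
q_3 = -62 + 2(26) = -10
q_2 = 26 + 2(-10) = 6
q_1 = -10 + 2(6) = 2

2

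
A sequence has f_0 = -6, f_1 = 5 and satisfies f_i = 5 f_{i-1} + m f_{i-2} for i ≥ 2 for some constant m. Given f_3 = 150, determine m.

f_2 = 25 - 6m
f_3 = 125 - 25m
So 125 - 25m = 150, giving m = -1.

-1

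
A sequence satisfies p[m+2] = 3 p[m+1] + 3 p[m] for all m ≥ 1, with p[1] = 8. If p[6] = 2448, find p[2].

Let p[2] = x.
p[3] = 24 + 3x
p[4] = 72 + 12x
p[5] = 288 + 45x
p[6] = 1080 + 171x
So 1080 + 171x = 2448, giving x = 8.

8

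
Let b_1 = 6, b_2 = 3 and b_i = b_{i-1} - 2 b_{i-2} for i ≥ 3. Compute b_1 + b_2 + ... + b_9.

-84

b_3 = 3 - 2(6) = -9
b_4 = (-9) - 2(3) = -15
b_5 = (-15) - 2(-9) = 3
b_6 = 3 - 2(-15) = 33
b_7 = 33 - 2(3) = 27
b_8 = 27 - 2(33) = -39
b_9 = (-39) - 2(27) = -93
Sum = 6 + 3 + (-9) + (-15) + 3 + 33 + 27 + (-39) + (-93) = -84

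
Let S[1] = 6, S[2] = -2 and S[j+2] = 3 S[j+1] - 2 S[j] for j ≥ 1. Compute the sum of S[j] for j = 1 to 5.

-178

S[3] = 3·(-2) - 2·6 = -18
S[4] = 3·(-18) - 2·(-2) = -50
S[5] = 3·(-50) - 2·(-18) = -114
Sum = 6 + (-2) + (-18) + (-50) + (-114) = -178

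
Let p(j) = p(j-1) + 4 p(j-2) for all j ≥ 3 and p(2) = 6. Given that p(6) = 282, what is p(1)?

3

Let p(1) = w.
p(3) = 6 + 4w
p(4) = 30 + 4w
p(5) = 54 + 20w
p(6) = 174 + 36w
So 174 + 36w = 282, giving w = 3.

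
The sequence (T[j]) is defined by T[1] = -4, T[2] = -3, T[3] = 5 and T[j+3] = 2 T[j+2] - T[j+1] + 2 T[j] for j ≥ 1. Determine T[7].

17

T[4] = 2(5) - (-3) + 2(-4) = 5
T[5] = 2(5) - 5 + 2(-3) = -1
T[6] = 2(-1) - 5 + 2(5) = 3
T[7] = 2(3) - (-1) + 2(5) = 17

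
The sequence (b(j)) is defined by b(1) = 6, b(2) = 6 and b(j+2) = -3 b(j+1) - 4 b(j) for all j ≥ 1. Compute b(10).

b(3) = -3*6 - 4*6 = -42
b(4) = -3*(-42) - 4*6 = 102
b(5) = -3*102 - 4*(-42) = -138
b(6) = -3*(-138) - 4*102 = 6
b(7) = -3*6 - 4*(-138) = 534
b(8) = -3*534 - 4*6 = -1626
b(9) = -3*(-1626) - 4*534 = 2742
b(10) = -3*2742 - 4*(-1626) = -1722

-1722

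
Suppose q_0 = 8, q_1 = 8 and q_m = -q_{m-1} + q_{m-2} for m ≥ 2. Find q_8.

q_2 = -8 + 8 = 0
q_3 = -0 + 8 = 8
q_4 = -8 + 0 = -8
q_5 = -(-8) + 8 = 16
q_6 = -16 + (-8) = -24
q_7 = -(-24) + 16 = 40
q_8 = -40 + (-24) = -64

-64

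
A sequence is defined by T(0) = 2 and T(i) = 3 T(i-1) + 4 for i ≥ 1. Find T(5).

970

T(1) = 3·2 + 4 = 10
T(2) = 3·10 + 4 = 34
T(3) = 3·34 + 4 = 106
T(4) = 3·106 + 4 = 322
T(5) = 3·322 + 4 = 970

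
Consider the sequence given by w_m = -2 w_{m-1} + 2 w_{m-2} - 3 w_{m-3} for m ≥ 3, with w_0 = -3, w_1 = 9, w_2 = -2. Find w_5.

254

w_3 = -2·(-2) + 2·9 - 3·(-3) = 31
w_4 = -2·31 + 2·(-2) - 3·9 = -93
w_5 = -2·(-93) + 2·31 - 3·(-2) = 254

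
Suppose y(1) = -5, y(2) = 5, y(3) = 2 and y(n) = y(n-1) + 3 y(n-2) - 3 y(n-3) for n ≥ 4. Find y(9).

275

y(4) = 2 + 3·5 - 3·(-5) = 32
y(5) = 32 + 3·2 - 3·5 = 23
y(6) = 23 + 3·32 - 3·2 = 113
y(7) = 113 + 3·23 - 3·32 = 86
y(8) = 86 + 3·113 - 3·23 = 356
y(9) = 356 + 3·86 - 3·113 = 275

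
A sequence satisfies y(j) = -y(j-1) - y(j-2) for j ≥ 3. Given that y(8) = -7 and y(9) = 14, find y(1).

-7

Rearranging, y(j-2) = -(y(j) + y(j-1)).
y(7) = -(14 + (-7)) = -7
y(6) = -(-7 + (-7)) = 14
y(5) = -(-7 + 14) = -7
y(4) = -(14 + (-7)) = -7
y(3) = -(-7 + (-7)) = 14
y(2) = -(-7 + 14) = -7
y(1) = -(14 + (-7)) = -7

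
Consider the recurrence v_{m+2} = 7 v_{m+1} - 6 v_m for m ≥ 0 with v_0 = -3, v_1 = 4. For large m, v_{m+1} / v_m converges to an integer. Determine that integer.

6

The characteristic equation is r^2 - 7r + 6 = 0, which factors as (r - 6)(r - 1) = 0.
So the roots are 6 and 1. Since |6| > |1| and the coefficient of 6^m is non-zero, the ratio tends to 6.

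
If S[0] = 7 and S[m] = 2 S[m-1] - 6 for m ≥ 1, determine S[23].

The fixed point is -6/(1 - 2) = 6, so S[m] - 6 = 2(S[m-1] - 6).
Hence S[m] = 1·2^m + 6.
S[23] = 1·2^{23} + 6 = 1·8388608 + 6 = 8388614.

8388614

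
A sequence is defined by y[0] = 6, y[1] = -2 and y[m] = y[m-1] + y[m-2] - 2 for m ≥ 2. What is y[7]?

-18

y[2] = (-2) + 6 - 2 = 2
y[3] = 2 + (-2) - 2 = -2
y[4] = (-2) + 2 - 2 = -2
y[5] = (-2) + (-2) - 2 = -6
y[6] = (-6) + (-2) - 2 = -10
y[7] = (-10) + (-6) - 2 = -18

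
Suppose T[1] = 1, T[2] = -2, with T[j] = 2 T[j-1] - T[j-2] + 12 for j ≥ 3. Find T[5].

61

T[3] = 2(-2) - 1 + 12 = 7
T[4] = 2(7) - (-2) + 12 = 28
T[5] = 2(28) - 7 + 12 = 61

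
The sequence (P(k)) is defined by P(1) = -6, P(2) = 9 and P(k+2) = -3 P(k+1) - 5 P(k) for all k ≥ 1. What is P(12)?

-40779

P(3) = -3*9 - 5*(-6) = 3
P(4) = -3*3 - 5*9 = -54
P(5) = -3*(-54) - 5*3 = 147
P(6) = -3*147 - 5*(-54) = -171
P(7) = -3*(-171) - 5*147 = -222
P(8) = -3*(-222) - 5*(-171) = 1521
P(9) = -3*1521 - 5*(-222) = -3453
P(10) = -3*(-3453) - 5*1521 = 2754
P(11) = -3*2754 - 5*(-3453) = 9003
P(12) = -3*9003 - 5*2754 = -40779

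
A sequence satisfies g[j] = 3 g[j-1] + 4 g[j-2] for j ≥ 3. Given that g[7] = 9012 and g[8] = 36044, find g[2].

Rearranging, g[j-2] = (g[j] - 3 g[j-1]) / 4.
g[6] = (36044 - 3(9012)) / 4 = 9008/4 = 2252
g[5] = (9012 - 3(2252)) / 4 = 2256/4 = 564
g[4] = (2252 - 3(564)) / 4 = 560/4 = 140
g[3] = (564 - 3(140)) / 4 = 144/4 = 36
g[2] = (140 - 3(36)) / 4 = 32/4 = 8

8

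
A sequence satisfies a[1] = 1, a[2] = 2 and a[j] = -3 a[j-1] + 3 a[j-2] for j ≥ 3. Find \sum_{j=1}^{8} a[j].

a[3] = -3(2) + 3(1) = -3
a[4] = -3(-3) + 3(2) = 15
a[5] = -3(15) + 3(-3) = -54
a[6] = -3(-54) + 3(15) = 207
a[7] = -3(207) + 3(-54) = -783
a[8] = -3(-783) + 3(207) = 2970
Sum = 1 + 2 + (-3) + 15 + (-54) + 207 + (-783) + 2970 = 2355

2355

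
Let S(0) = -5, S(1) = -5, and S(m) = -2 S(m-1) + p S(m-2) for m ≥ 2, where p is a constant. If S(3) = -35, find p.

S(2) = 10 - 5p
S(3) = -20 + 5p
So -20 + 5p = -35, giving p = -3.

-3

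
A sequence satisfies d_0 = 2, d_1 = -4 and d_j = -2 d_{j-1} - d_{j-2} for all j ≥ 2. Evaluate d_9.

d_2 = -2·(-4) - 2 = 6
d_3 = -2·6 - (-4) = -8
d_4 = -2·(-8) - 6 = 10
d_5 = -2·10 - (-8) = -12
d_6 = -2·(-12) - 10 = 14
d_7 = -2·14 - (-12) = -16
d_8 = -2·(-16) - 14 = 18
d_9 = -2·18 - (-16) = -20

-20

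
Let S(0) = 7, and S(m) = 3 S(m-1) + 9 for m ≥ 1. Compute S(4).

S(1) = 3·7 + 9 = 30
S(2) = 3·30 + 9 = 99
S(3) = 3·99 + 9 = 306
S(4) = 3·306 + 9 = 927

927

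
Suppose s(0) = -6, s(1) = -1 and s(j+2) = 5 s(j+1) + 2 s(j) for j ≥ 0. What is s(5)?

s(2) = 5(-1) + 2(-6) = -17
s(3) = 5(-17) + 2(-1) = -87
s(4) = 5(-87) + 2(-17) = -469
s(5) = 5(-469) + 2(-87) = -2519

-2519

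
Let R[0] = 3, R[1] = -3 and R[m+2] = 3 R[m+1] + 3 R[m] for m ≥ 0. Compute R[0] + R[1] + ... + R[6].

-549

R[2] = 3·(-3) + 3·3 = 0
R[3] = 3·0 + 3·(-3) = -9
R[4] = 3·(-9) + 3·0 = -27
R[5] = 3·(-27) + 3·(-9) = -108
R[6] = 3·(-108) + 3·(-27) = -405
Sum = 3 + (-3) + 0 + (-9) + (-27) + (-108) + (-405) = -549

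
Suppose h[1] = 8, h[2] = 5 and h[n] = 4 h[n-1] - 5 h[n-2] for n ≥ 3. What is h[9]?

h[3] = 4*5 - 5*8 = -20
h[4] = 4*(-20) - 5*5 = -105
h[5] = 4*(-105) - 5*(-20) = -320
h[6] = 4*(-320) - 5*(-105) = -755
h[7] = 4*(-755) - 5*(-320) = -1420
h[8] = 4*(-1420) - 5*(-755) = -1905
h[9] = 4*(-1905) - 5*(-1420) = -520

-520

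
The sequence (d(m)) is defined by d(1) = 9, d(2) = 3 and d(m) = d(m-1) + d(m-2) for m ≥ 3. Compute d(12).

d(3) = 3 + 9 = 12
d(4) = 12 + 3 = 15
d(5) = 15 + 12 = 27
d(6) = 27 + 15 = 42
d(7) = 42 + 27 = 69
d(8) = 69 + 42 = 111
d(9) = 111 + 69 = 180
d(10) = 180 + 111 = 291
d(11) = 291 + 180 = 471
d(12) = 471 + 291 = 762

762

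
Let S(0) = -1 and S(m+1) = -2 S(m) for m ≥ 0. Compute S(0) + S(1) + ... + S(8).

-171

S(1) = -2*(-1) = 2
S(2) = -2*2 = -4
S(3) = -2*(-4) = 8
S(4) = -2*8 = -16
S(5) = -2*(-16) = 32
S(6) = -2*32 = -64
S(7) = -2*(-64) = 128
S(8) = -2*128 = -256
Sum = (-1) + 2 + (-4) + 8 + (-16) + 32 + (-64) + 128 + (-256) = -171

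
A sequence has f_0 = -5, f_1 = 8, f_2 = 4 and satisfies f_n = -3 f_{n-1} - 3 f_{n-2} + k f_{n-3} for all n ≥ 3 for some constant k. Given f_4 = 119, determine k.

f_3 = -36 - 5k
f_4 = 96 + 23k
So 96 + 23k = 119, giving k = 1.

1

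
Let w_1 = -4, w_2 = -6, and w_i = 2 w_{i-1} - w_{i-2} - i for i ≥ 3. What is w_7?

w_3 = 2(-6) - (-4) - 3 = -11
w_4 = 2(-11) - (-6) - 4 = -20
w_5 = 2(-20) - (-11) - 5 = -34
w_6 = 2(-34) - (-20) - 6 = -54
w_7 = 2(-54) - (-34) - 7 = -81

-81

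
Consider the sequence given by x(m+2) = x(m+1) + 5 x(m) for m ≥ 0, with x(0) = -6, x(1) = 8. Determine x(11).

-44762

x(2) = 8 + 5·(-6) = -22
x(3) = (-22) + 5·8 = 18
x(4) = 18 + 5·(-22) = -92
x(5) = (-92) + 5·18 = -2
x(6) = (-2) + 5·(-92) = -462
x(7) = (-462) + 5·(-2) = -472
x(8) = (-472) + 5·(-462) = -2782
x(9) = (-2782) + 5·(-472) = -5142
x(10) = (-5142) + 5·(-2782) = -19052
x(11) = (-19052) + 5·(-5142) = -44762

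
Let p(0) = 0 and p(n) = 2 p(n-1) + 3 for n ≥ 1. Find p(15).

98301

The fixed point is 3/(1 - 2) = -3, so p(n) + 3 = 2(p(n-1) + 3).
Hence p(n) = 3·2^n - 3.
p(15) = 3·2^{15} - 3 = 3·32768 - 3 = 98301.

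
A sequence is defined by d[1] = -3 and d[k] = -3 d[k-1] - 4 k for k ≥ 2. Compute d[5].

-107

d[2] = -3·(-3) - 8 = 1
d[3] = -3·1 - 12 = -15
d[4] = -3·(-15) - 16 = 29
d[5] = -3·29 - 20 = -107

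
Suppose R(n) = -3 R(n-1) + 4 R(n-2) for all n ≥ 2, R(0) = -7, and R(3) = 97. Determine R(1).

1

Let R(1) = x.
R(2) = -28 - 3x
R(3) = 84 + 13x
So 84 + 13x = 97, giving x = 1.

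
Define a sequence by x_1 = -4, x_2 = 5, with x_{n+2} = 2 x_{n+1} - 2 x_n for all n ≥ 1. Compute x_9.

-64

x_3 = 2·5 - 2·(-4) = 18
x_4 = 2·18 - 2·5 = 26
x_5 = 2·26 - 2·18 = 16
x_6 = 2·16 - 2·26 = -20
x_7 = 2·(-20) - 2·16 = -72
x_8 = 2·(-72) - 2·(-20) = -104
x_9 = 2·(-104) - 2·(-72) = -64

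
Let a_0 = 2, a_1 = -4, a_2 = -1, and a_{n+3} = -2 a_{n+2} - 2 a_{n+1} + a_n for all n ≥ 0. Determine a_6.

10

a_3 = -2(-1) - 2(-4) + 2 = 12
a_4 = -2(12) - 2(-1) + (-4) = -26
a_5 = -2(-26) - 2(12) + (-1) = 27
a_6 = -2(27) - 2(-26) + 12 = 10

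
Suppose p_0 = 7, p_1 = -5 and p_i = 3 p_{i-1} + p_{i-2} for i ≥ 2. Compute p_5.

p_2 = 3*(-5) + 7 = -8
p_3 = 3*(-8) + (-5) = -29
p_4 = 3*(-29) + (-8) = -95
p_5 = 3*(-95) + (-29) = -314

-314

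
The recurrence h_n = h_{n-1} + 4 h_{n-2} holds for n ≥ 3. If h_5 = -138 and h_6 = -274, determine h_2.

-2

Rearranging, h_{n-2} = (h_n - h_{n-1}) / 4.
h_4 = (-274 - (-138)) / 4 = -136/4 = -34
h_3 = (-138 - (-34)) / 4 = -104/4 = -26
h_2 = (-34 - (-26)) / 4 = -8/4 = -2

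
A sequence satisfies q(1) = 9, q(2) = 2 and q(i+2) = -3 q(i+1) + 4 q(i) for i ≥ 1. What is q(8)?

-22930

q(3) = -3·2 + 4·9 = 30
q(4) = -3·30 + 4·2 = -82
q(5) = -3·(-82) + 4·30 = 366
q(6) = -3·366 + 4·(-82) = -1426
q(7) = -3·(-1426) + 4·366 = 5742
q(8) = -3·5742 + 4·(-1426) = -22930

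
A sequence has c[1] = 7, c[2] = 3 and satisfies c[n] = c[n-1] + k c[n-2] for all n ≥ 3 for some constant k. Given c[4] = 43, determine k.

c[3] = 3 + 7k
c[4] = 3 + 10k
So 3 + 10k = 43, giving k = 4.

4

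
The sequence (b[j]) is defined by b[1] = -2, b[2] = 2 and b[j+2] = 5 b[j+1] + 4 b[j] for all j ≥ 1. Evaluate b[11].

b[3] = 5*2 + 4*(-2) = 2
b[4] = 5*2 + 4*2 = 18
b[5] = 5*18 + 4*2 = 98
b[6] = 5*98 + 4*18 = 562
b[7] = 5*562 + 4*98 = 3202
b[8] = 5*3202 + 4*562 = 18258
b[9] = 5*18258 + 4*3202 = 104098
b[10] = 5*104098 + 4*18258 = 593522
b[11] = 5*593522 + 4*104098 = 3384002

3384002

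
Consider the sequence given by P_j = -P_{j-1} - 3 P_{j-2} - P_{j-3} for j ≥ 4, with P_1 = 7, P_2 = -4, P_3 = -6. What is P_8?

109

P_4 = -(-6) - 3(-4) - 7 = 11
P_5 = -11 - 3(-6) - (-4) = 11
P_6 = -11 - 3(11) - (-6) = -38
P_7 = -(-38) - 3(11) - 11 = -6
P_8 = -(-6) - 3(-38) - 11 = 109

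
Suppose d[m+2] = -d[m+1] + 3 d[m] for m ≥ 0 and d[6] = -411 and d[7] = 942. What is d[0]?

-3

Rearranging, d[m-2] = (d[m] + d[m-1]) / 3.
d[5] = (942 + (-411)) / 3 = 531/3 = 177
d[4] = (-411 + 177) / 3 = -234/3 = -78
d[3] = (177 + (-78)) / 3 = 99/3 = 33
d[2] = (-78 + 33) / 3 = -45/3 = -15
d[1] = (33 + (-15)) / 3 = 18/3 = 6
d[0] = (-15 + 6) / 3 = -9/3 = -3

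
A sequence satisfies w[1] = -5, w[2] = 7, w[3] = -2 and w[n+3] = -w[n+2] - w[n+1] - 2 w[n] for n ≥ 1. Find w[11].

w[4] = -(-2) - 7 - 2(-5) = 5
w[5] = -5 - (-2) - 2(7) = -17
w[6] = -(-17) - 5 - 2(-2) = 16
w[7] = -16 - (-17) - 2(5) = -9
w[8] = -(-9) - 16 - 2(-17) = 27
w[9] = -27 - (-9) - 2(16) = -50
w[10] = -(-50) - 27 - 2(-9) = 41
w[11] = -41 - (-50) - 2(27) = -45

-45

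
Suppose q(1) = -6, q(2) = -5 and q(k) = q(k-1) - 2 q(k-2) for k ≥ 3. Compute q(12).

-247

q(3) = (-5) - 2*(-6) = 7
q(4) = 7 - 2*(-5) = 17
q(5) = 17 - 2*7 = 3
q(6) = 3 - 2*17 = -31
q(7) = (-31) - 2*3 = -37
q(8) = (-37) - 2*(-31) = 25
q(9) = 25 - 2*(-37) = 99
q(10) = 99 - 2*25 = 49
q(11) = 49 - 2*99 = -149
q(12) = (-149) - 2*49 = -247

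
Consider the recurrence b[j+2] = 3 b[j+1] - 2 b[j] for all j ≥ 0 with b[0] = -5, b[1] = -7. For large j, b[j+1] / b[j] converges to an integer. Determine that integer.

2

The characteristic equation is r^2 - 3r + 2 = 0, which factors as (r - 2)(r - 1) = 0.
So the roots are 2 and 1. Since |2| > |1| and the coefficient of 2^j is non-zero, the ratio tends to 2.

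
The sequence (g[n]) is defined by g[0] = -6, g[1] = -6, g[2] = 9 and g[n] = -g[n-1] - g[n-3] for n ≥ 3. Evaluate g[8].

g[3] = -9 - (-6) = -3
g[4] = -(-3) - (-6) = 9
g[5] = -9 - 9 = -18
g[6] = -(-18) - (-3) = 21
g[7] = -21 - 9 = -30
g[8] = -(-30) - (-18) = 48

48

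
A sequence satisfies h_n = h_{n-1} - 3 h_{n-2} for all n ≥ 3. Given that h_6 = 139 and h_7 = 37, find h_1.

Rearranging, h_{n-2} = (h_n - h_{n-1}) / -3.
h_5 = (37 - 139) / -3 = -102/-3 = 34
h_4 = (139 - 34) / -3 = 105/-3 = -35
h_3 = (34 - (-35)) / -3 = 69/-3 = -23
h_2 = (-35 - (-23)) / -3 = -12/-3 = 4
h_1 = (-23 - 4) / -3 = -27/-3 = 9

9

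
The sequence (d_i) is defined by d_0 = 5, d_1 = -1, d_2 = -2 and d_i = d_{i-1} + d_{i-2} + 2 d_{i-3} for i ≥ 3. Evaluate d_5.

6

d_3 = (-2) + (-1) + 2·5 = 7
d_4 = 7 + (-2) + 2·(-1) = 3
d_5 = 3 + 7 + 2·(-2) = 6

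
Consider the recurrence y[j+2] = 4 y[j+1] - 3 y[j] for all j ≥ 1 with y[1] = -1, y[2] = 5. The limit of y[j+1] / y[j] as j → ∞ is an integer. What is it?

3

The characteristic equation is r^2 - 4r + 3 = 0, which factors as (r - 3)(r - 1) = 0.
So the roots are 3 and 1. Since |3| > |1| and the coefficient of 3^j is non-zero, the ratio tends to 3.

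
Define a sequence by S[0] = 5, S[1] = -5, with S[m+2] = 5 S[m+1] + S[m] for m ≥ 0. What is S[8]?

S[2] = 5·(-5) + 5 = -20
S[3] = 5·(-20) + (-5) = -105
S[4] = 5·(-105) + (-20) = -545
S[5] = 5·(-545) + (-105) = -2830
S[6] = 5·(-2830) + (-545) = -14695
S[7] = 5·(-14695) + (-2830) = -76305
S[8] = 5·(-76305) + (-14695) = -396220

-396220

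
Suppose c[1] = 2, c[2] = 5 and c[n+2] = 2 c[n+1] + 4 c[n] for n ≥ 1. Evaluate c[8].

6208

c[3] = 2·5 + 4·2 = 18
c[4] = 2·18 + 4·5 = 56
c[5] = 2·56 + 4·18 = 184
c[6] = 2·184 + 4·56 = 592
c[7] = 2·592 + 4·184 = 1920
c[8] = 2·1920 + 4·592 = 6208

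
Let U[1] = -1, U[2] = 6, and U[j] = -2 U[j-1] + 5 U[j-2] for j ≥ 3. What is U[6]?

746

U[3] = -2·6 + 5·(-1) = -17
U[4] = -2·(-17) + 5·6 = 64
U[5] = -2·64 + 5·(-17) = -213
U[6] = -2·(-213) + 5·64 = 746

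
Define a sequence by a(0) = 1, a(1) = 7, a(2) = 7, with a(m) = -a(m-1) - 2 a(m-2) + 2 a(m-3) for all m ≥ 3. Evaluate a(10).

339

a(3) = -7 - 2*7 + 2*1 = -19
a(4) = -(-19) - 2*7 + 2*7 = 19
a(5) = -19 - 2*(-19) + 2*7 = 33
a(6) = -33 - 2*19 + 2*(-19) = -109
a(7) = -(-109) - 2*33 + 2*19 = 81
a(8) = -81 - 2*(-109) + 2*33 = 203
a(9) = -203 - 2*81 + 2*(-109) = -583
a(10) = -(-583) - 2*203 + 2*81 = 339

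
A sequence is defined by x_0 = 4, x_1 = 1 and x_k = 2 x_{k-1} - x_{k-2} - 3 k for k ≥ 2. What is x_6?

x_2 = 2(1) - 4 - 6 = -8
x_3 = 2(-8) - 1 - 9 = -26
x_4 = 2(-26) - (-8) - 12 = -56
x_5 = 2(-56) - (-26) - 15 = -101
x_6 = 2(-101) - (-56) - 18 = -164

-164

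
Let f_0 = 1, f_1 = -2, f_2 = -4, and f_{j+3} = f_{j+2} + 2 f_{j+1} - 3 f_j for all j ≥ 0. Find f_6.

f_3 = (-4) + 2(-2) - 3(1) = -11
f_4 = (-11) + 2(-4) - 3(-2) = -13
f_5 = (-13) + 2(-11) - 3(-4) = -23
f_6 = (-23) + 2(-13) - 3(-11) = -16

-16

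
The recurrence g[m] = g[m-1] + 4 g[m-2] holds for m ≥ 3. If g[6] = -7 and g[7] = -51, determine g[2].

Rearranging, g[m-2] = (g[m] - g[m-1]) / 4.
g[5] = (-51 - (-7)) / 4 = -44/4 = -11
g[4] = (-7 - (-11)) / 4 = 4/4 = 1
g[3] = (-11 - 1) / 4 = -12/4 = -3
g[2] = (1 - (-3)) / 4 = 4/4 = 1

1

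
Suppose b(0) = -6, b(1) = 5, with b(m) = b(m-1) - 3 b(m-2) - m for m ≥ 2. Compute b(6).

108

b(2) = 5 - 3·(-6) - 2 = 21
b(3) = 21 - 3·5 - 3 = 3
b(4) = 3 - 3·21 - 4 = -64
b(5) = (-64) - 3·3 - 5 = -78
b(6) = (-78) - 3·(-64) - 6 = 108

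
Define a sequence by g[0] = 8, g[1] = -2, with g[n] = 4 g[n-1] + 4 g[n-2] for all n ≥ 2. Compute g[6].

10368

g[2] = 4(-2) + 4(8) = 24
g[3] = 4(24) + 4(-2) = 88
g[4] = 4(88) + 4(24) = 448
g[5] = 4(448) + 4(88) = 2144
g[6] = 4(2144) + 4(448) = 10368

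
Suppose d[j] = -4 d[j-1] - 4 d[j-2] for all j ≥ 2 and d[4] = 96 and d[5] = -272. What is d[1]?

Rearranging, d[j-2] = (d[j] + 4 d[j-1]) / -4.
d[3] = (-272 + 4*96) / -4 = 112/-4 = -28
d[2] = (96 + 4*(-28)) / -4 = -16/-4 = 4
d[1] = (-28 + 4*4) / -4 = -12/-4 = 3

3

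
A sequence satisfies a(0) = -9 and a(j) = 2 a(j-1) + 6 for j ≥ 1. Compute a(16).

The fixed point is 6/(1 - 2) = -6, so a(j) + 6 = 2(a(j-1) + 6).
Hence a(j) = -3·2^j - 6.
a(16) = -3·2^{16} - 6 = -3·65536 - 6 = -196614.

-196614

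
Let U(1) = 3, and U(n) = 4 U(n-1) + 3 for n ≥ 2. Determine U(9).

262143

U(2) = 4(3) + 3 = 15
U(3) = 4(15) + 3 = 63
U(4) = 4(63) + 3 = 255
U(5) = 4(255) + 3 = 1023
U(6) = 4(1023) + 3 = 4095
U(7) = 4(4095) + 3 = 16383
U(8) = 4(16383) + 3 = 65535
U(9) = 4(65535) + 3 = 262143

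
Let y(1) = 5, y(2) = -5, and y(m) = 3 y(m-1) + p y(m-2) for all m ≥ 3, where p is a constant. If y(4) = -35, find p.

y(3) = -15 + 5p
y(4) = -45 + 10p
So -45 + 10p = -35, giving p = 1.

1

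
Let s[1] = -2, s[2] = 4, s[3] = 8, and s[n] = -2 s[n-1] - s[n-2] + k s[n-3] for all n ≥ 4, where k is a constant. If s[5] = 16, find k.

s[4] = -20 - 2k
s[5] = 32 + 8k
So 32 + 8k = 16, giving k = -2.

-2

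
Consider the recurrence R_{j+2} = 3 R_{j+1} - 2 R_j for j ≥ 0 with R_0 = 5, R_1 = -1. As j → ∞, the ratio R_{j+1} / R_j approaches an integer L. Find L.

The characteristic equation is r^2 - 3r + 2 = 0, which factors as (r - 2)(r - 1) = 0.
So the roots are 2 and 1. Since |2| > |1| and the coefficient of 2^j is non-zero, the ratio tends to 2.

2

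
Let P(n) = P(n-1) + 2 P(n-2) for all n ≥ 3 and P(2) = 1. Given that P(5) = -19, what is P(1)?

-4

Let P(1) = z.
P(3) = 1 + 2z
P(4) = 3 + 2z
P(5) = 5 + 6z
So 5 + 6z = -19, giving z = -4.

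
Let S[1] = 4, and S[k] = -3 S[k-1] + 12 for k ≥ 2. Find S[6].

-240

S[2] = -3(4) + 12 = 0
S[3] = -3(0) + 12 = 12
S[4] = -3(12) + 12 = -24
S[5] = -3(-24) + 12 = 84
S[6] = -3(84) + 12 = -240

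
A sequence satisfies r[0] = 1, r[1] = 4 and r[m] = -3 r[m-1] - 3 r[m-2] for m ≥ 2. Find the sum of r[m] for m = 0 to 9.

-589

r[2] = -3·4 - 3·1 = -15
r[3] = -3·(-15) - 3·4 = 33
r[4] = -3·33 - 3·(-15) = -54
r[5] = -3·(-54) - 3·33 = 63
r[6] = -3·63 - 3·(-54) = -27
r[7] = -3·(-27) - 3·63 = -108
r[8] = -3·(-108) - 3·(-27) = 405
r[9] = -3·405 - 3·(-108) = -891
Sum = 1 + 4 + (-15) + 33 + (-54) + 63 + (-27) + (-108) + 405 + (-891) = -589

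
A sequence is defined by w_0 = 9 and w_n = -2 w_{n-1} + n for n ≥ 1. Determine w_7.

-1121

w_1 = -2(9) + 1 = -17
w_2 = -2(-17) + 2 = 36
w_3 = -2(36) + 3 = -69
w_4 = -2(-69) + 4 = 142
w_5 = -2(142) + 5 = -279
w_6 = -2(-279) + 6 = 564
w_7 = -2(564) + 7 = -1121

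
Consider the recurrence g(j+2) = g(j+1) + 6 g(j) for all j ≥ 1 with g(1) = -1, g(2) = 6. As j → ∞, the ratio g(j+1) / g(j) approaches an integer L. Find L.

3

The characteristic equation is r^2 - r - 6 = 0, which factors as (r - 3)(r + 2) = 0.
So the roots are 3 and -2. Since |3| > |-2| and the coefficient of 3^j is non-zero, the ratio tends to 3.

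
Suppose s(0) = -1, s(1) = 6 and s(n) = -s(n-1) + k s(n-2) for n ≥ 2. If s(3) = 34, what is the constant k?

4

s(2) = -6 - k
s(3) = 6 + 7k
So 6 + 7k = 34, giving k = 4.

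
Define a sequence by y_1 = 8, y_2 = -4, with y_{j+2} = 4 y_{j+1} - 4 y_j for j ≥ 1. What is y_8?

-7936

y_3 = 4(-4) - 4(8) = -48
y_4 = 4(-48) - 4(-4) = -176
y_5 = 4(-176) - 4(-48) = -512
y_6 = 4(-512) - 4(-176) = -1344
y_7 = 4(-1344) - 4(-512) = -3328
y_8 = 4(-3328) - 4(-1344) = -7936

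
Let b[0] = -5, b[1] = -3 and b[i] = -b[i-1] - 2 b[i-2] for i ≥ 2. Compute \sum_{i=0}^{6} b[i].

b[2] = -(-3) - 2*(-5) = 13
b[3] = -13 - 2*(-3) = -7
b[4] = -(-7) - 2*13 = -19
b[5] = -(-19) - 2*(-7) = 33
b[6] = -33 - 2*(-19) = 5
Sum = (-5) + (-3) + 13 + (-7) + (-19) + 33 + 5 = 17

17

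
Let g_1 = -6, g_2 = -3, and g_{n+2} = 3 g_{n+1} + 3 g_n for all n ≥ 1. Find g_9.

g_3 = 3(-3) + 3(-6) = -27
g_4 = 3(-27) + 3(-3) = -90
g_5 = 3(-90) + 3(-27) = -351
g_6 = 3(-351) + 3(-90) = -1323
g_7 = 3(-1323) + 3(-351) = -5022
g_8 = 3(-5022) + 3(-1323) = -19035
g_9 = 3(-19035) + 3(-5022) = -72171

-72171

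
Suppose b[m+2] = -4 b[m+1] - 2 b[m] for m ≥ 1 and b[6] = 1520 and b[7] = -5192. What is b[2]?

Rearranging, b[m-2] = (b[m] + 4 b[m-1]) / -2.
b[5] = (-5192 + 4·1520) / -2 = 888/-2 = -444
b[4] = (1520 + 4·(-444)) / -2 = -256/-2 = 128
b[3] = (-444 + 4·128) / -2 = 68/-2 = -34
b[2] = (128 + 4·(-34)) / -2 = -8/-2 = 4

4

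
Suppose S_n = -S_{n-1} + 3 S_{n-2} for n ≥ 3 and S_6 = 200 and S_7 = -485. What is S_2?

5

Rearranging, S_{n-2} = (S_n + S_{n-1}) / 3.
S_5 = (-485 + 200) / 3 = -285/3 = -95
S_4 = (200 + (-95)) / 3 = 105/3 = 35
S_3 = (-95 + 35) / 3 = -60/3 = -20
S_2 = (35 + (-20)) / 3 = 15/3 = 5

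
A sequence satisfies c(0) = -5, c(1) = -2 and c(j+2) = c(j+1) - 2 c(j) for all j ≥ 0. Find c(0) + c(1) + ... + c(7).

-3

c(2) = (-2) - 2*(-5) = 8
c(3) = 8 - 2*(-2) = 12
c(4) = 12 - 2*8 = -4
c(5) = (-4) - 2*12 = -28
c(6) = (-28) - 2*(-4) = -20
c(7) = (-20) - 2*(-28) = 36
Sum = (-5) + (-2) + 8 + 12 + (-4) + (-28) + (-20) + 36 = -3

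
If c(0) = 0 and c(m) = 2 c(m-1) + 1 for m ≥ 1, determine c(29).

The fixed point is 1/(1 - 2) = -1, so c(m) + 1 = 2(c(m-1) + 1).
Hence c(m) = 1·2^m - 1.
c(29) = 1·2^{29} - 1 = 1·536870912 - 1 = 536870911.

536870911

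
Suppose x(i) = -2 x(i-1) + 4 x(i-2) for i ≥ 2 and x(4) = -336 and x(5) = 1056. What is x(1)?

6

Rearranging, x(i-2) = (x(i) + 2 x(i-1)) / 4.
x(3) = (1056 + 2(-336)) / 4 = 384/4 = 96
x(2) = (-336 + 2(96)) / 4 = -144/4 = -36
x(1) = (96 + 2(-36)) / 4 = 24/4 = 6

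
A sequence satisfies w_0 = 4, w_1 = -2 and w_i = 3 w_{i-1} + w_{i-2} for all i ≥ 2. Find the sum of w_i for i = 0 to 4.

-34

w_2 = 3*(-2) + 4 = -2
w_3 = 3*(-2) + (-2) = -8
w_4 = 3*(-8) + (-2) = -26
Sum = 4 + (-2) + (-2) + (-8) + (-26) = -34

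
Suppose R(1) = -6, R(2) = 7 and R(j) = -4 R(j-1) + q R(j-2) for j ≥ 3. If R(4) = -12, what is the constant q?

-4

R(3) = -28 - 6q
R(4) = 112 + 31q
So 112 + 31q = -12, giving q = -4.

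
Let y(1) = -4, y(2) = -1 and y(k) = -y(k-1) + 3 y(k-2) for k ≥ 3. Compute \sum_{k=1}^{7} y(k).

y(3) = -(-1) + 3(-4) = -11
y(4) = -(-11) + 3(-1) = 8
y(5) = -8 + 3(-11) = -41
y(6) = -(-41) + 3(8) = 65
y(7) = -65 + 3(-41) = -188
Sum = (-4) + (-1) + (-11) + 8 + (-41) + 65 + (-188) = -172

-172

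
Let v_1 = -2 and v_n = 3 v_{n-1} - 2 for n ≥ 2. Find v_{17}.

The fixed point is -2/(1 - 3) = 1, so v_n - 1 = 3(v_{n-1} - 1).
Hence v_n = -3·3^{n-1} + 1.
v_{17} = -3·3^{16} + 1 = -3·43046721 + 1 = -129140162.

-129140162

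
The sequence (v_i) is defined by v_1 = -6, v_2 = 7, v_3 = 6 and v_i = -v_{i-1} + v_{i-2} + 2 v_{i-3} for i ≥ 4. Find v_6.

v_4 = -6 + 7 + 2*(-6) = -11
v_5 = -(-11) + 6 + 2*7 = 31
v_6 = -31 + (-11) + 2*6 = -30

-30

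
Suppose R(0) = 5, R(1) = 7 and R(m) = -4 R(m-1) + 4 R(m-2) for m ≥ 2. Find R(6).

-6400

R(2) = -4·7 + 4·5 = -8
R(3) = -4·(-8) + 4·7 = 60
R(4) = -4·60 + 4·(-8) = -272
R(5) = -4·(-272) + 4·60 = 1328
R(6) = -4·1328 + 4·(-272) = -6400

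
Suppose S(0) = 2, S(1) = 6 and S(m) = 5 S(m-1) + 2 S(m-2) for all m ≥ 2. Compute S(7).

S(2) = 5·6 + 2·2 = 34
S(3) = 5·34 + 2·6 = 182
S(4) = 5·182 + 2·34 = 978
S(5) = 5·978 + 2·182 = 5254
S(6) = 5·5254 + 2·978 = 28226
S(7) = 5·28226 + 2·5254 = 151638

151638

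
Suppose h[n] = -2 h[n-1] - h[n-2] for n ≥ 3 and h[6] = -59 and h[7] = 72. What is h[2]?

-7

Rearranging, h[n-2] = -(h[n] + 2 h[n-1]).
h[5] = -(72 + 2(-59)) = 46
h[4] = -(-59 + 2(46)) = -33
h[3] = -(46 + 2(-33)) = 20
h[2] = -(-33 + 2(20)) = -7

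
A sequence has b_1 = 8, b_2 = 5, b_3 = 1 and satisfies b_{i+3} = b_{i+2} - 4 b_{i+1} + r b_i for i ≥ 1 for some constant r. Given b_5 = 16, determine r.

3

b_4 = -19 + 8r
b_5 = -23 + 13r
So -23 + 13r = 16, giving r = 3.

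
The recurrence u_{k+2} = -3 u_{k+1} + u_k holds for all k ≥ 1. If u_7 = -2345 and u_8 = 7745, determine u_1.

-5

Rearranging, u_{k-2} = u_k + 3 u_{k-1}.
u_6 = 7745 + 3(-2345) = 710
u_5 = -2345 + 3(710) = -215
u_4 = 710 + 3(-215) = 65
u_3 = -215 + 3(65) = -20
u_2 = 65 + 3(-20) = 5
u_1 = -20 + 3(5) = -5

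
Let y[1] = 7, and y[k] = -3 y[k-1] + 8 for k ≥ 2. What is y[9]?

y[2] = -3·7 + 8 = -13
y[3] = -3·(-13) + 8 = 47
y[4] = -3·47 + 8 = -133
y[5] = -3·(-133) + 8 = 407
y[6] = -3·407 + 8 = -1213
y[7] = -3·(-1213) + 8 = 3647
y[8] = -3·3647 + 8 = -10933
y[9] = -3·(-10933) + 8 = 32807

32807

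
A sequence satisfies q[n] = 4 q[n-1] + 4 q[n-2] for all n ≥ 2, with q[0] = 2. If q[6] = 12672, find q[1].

Let q[1] = w.
q[2] = 8 + 4w
q[3] = 32 + 20w
q[4] = 160 + 96w
q[5] = 768 + 464w
q[6] = 3712 + 2240w
So 3712 + 2240w = 12672, giving w = 4.

4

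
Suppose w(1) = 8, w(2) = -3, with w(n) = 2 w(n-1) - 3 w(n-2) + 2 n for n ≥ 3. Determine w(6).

w(3) = 2·(-3) - 3·8 + 6 = -24
w(4) = 2·(-24) - 3·(-3) + 8 = -31
w(5) = 2·(-31) - 3·(-24) + 10 = 20
w(6) = 2·20 - 3·(-31) + 12 = 145

145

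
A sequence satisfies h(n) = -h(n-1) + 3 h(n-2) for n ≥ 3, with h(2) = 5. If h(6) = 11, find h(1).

Let h(1) = x.
h(3) = -5 + 3x
h(4) = 20 - 3x
h(5) = -35 + 12x
h(6) = 95 - 21x
So 95 - 21x = 11, giving x = 4.

4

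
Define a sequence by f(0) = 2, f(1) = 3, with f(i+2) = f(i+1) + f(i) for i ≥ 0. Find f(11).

f(2) = 3 + 2 = 5
f(3) = 5 + 3 = 8
f(4) = 8 + 5 = 13
f(5) = 13 + 8 = 21
f(6) = 21 + 13 = 34
f(7) = 34 + 21 = 55
f(8) = 55 + 34 = 89
f(9) = 89 + 55 = 144
f(10) = 144 + 89 = 233
f(11) = 233 + 144 = 377

377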